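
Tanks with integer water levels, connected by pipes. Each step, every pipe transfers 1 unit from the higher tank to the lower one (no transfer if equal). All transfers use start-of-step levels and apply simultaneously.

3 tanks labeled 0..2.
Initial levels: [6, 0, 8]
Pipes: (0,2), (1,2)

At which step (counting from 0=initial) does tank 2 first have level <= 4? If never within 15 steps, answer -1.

Answer: 5

Derivation:
Step 1: flows [2->0,2->1] -> levels [7 1 6]
Step 2: flows [0->2,2->1] -> levels [6 2 6]
Step 3: flows [0=2,2->1] -> levels [6 3 5]
Step 4: flows [0->2,2->1] -> levels [5 4 5]
Step 5: flows [0=2,2->1] -> levels [5 5 4]
Tank 2 first reaches <=4 at step 5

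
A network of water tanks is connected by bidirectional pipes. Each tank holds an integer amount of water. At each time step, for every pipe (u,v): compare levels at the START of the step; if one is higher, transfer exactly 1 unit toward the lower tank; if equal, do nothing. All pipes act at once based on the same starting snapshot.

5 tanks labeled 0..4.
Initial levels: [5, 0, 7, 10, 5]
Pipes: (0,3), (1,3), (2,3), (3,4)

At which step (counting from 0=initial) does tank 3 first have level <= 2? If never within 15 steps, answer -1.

Step 1: flows [3->0,3->1,3->2,3->4] -> levels [6 1 8 6 6]
Step 2: flows [0=3,3->1,2->3,3=4] -> levels [6 2 7 6 6]
Step 3: flows [0=3,3->1,2->3,3=4] -> levels [6 3 6 6 6]
Step 4: flows [0=3,3->1,2=3,3=4] -> levels [6 4 6 5 6]
Step 5: flows [0->3,3->1,2->3,4->3] -> levels [5 5 5 7 5]
Step 6: flows [3->0,3->1,3->2,3->4] -> levels [6 6 6 3 6]
Step 7: flows [0->3,1->3,2->3,4->3] -> levels [5 5 5 7 5]
  -> period-2 cycle (repeats step 5); tank 3 never drops to <=2
Tank 3 never reaches <=2 within 15 steps

Answer: -1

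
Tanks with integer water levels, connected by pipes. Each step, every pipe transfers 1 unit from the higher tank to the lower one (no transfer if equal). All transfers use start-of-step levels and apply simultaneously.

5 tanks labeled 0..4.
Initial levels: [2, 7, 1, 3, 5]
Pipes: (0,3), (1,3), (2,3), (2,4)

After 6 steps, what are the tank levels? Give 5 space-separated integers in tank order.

Answer: 3 4 2 5 4

Derivation:
Step 1: flows [3->0,1->3,3->2,4->2] -> levels [3 6 3 2 4]
Step 2: flows [0->3,1->3,2->3,4->2] -> levels [2 5 3 5 3]
Step 3: flows [3->0,1=3,3->2,2=4] -> levels [3 5 4 3 3]
Step 4: flows [0=3,1->3,2->3,2->4] -> levels [3 4 2 5 4]
Step 5: flows [3->0,3->1,3->2,4->2] -> levels [4 5 4 2 3]
Step 6: flows [0->3,1->3,2->3,2->4] -> levels [3 4 2 5 4]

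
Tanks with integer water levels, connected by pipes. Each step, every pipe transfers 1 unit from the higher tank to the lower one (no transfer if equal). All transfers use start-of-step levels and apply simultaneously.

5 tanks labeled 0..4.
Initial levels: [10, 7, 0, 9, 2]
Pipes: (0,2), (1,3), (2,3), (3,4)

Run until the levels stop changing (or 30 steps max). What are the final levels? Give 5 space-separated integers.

Answer: 7 5 5 7 4

Derivation:
Step 1: flows [0->2,3->1,3->2,3->4] -> levels [9 8 2 6 3]
Step 2: flows [0->2,1->3,3->2,3->4] -> levels [8 7 4 5 4]
Step 3: flows [0->2,1->3,3->2,3->4] -> levels [7 6 6 4 5]
Step 4: flows [0->2,1->3,2->3,4->3] -> levels [6 5 6 7 4]
Step 5: flows [0=2,3->1,3->2,3->4] -> levels [6 6 7 4 5]
Step 6: flows [2->0,1->3,2->3,4->3] -> levels [7 5 5 7 4]
Step 7: flows [0->2,3->1,3->2,3->4] -> levels [6 6 7 4 5]
  -> period-2 cycle: step 7 state = step 5 state; never stabilizes
  -> state at step 30: (30-5) mod 2 = 1, same as step 6 -> [7 5 5 7 4]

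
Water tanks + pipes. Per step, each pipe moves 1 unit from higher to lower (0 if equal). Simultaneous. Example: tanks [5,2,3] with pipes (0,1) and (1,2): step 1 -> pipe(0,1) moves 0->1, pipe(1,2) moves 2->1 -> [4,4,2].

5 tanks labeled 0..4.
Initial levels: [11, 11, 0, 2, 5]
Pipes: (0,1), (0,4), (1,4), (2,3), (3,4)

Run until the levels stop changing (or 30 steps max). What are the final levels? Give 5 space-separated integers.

Answer: 6 6 6 4 7

Derivation:
Step 1: flows [0=1,0->4,1->4,3->2,4->3] -> levels [10 10 1 2 6]
Step 2: flows [0=1,0->4,1->4,3->2,4->3] -> levels [9 9 2 2 7]
Step 3: flows [0=1,0->4,1->4,2=3,4->3] -> levels [8 8 2 3 8]
Step 4: flows [0=1,0=4,1=4,3->2,4->3] -> levels [8 8 3 3 7]
Step 5: flows [0=1,0->4,1->4,2=3,4->3] -> levels [7 7 3 4 8]
Step 6: flows [0=1,4->0,4->1,3->2,4->3] -> levels [8 8 4 4 5]
Step 7: flows [0=1,0->4,1->4,2=3,4->3] -> levels [7 7 4 5 6]
Step 8: flows [0=1,0->4,1->4,3->2,4->3] -> levels [6 6 5 5 7]
Step 9: flows [0=1,4->0,4->1,2=3,4->3] -> levels [7 7 5 6 4]
Step 10: flows [0=1,0->4,1->4,3->2,3->4] -> levels [6 6 6 4 7]
Step 11: flows [0=1,4->0,4->1,2->3,4->3] -> levels [7 7 5 6 4]
  -> period-2 cycle: step 11 state = step 9 state; never stabilizes
  -> state at step 30: (30-9) mod 2 = 1, same as step 10 -> [6 6 6 4 7]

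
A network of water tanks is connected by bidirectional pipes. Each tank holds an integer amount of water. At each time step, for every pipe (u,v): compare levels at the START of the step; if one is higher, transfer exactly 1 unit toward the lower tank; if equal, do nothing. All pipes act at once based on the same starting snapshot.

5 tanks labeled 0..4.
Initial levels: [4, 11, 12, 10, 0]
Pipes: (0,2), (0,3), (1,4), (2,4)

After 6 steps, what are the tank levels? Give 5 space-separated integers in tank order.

Answer: 7 7 7 8 8

Derivation:
Step 1: flows [2->0,3->0,1->4,2->4] -> levels [6 10 10 9 2]
Step 2: flows [2->0,3->0,1->4,2->4] -> levels [8 9 8 8 4]
Step 3: flows [0=2,0=3,1->4,2->4] -> levels [8 8 7 8 6]
Step 4: flows [0->2,0=3,1->4,2->4] -> levels [7 7 7 8 8]
Step 5: flows [0=2,3->0,4->1,4->2] -> levels [8 8 8 7 6]
Step 6: flows [0=2,0->3,1->4,2->4] -> levels [7 7 7 8 8]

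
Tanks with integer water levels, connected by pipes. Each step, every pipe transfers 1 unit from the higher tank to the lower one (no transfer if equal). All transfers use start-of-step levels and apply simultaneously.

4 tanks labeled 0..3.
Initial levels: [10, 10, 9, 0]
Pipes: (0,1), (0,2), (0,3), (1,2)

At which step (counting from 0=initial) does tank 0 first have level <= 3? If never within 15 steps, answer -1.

Answer: -1

Derivation:
Step 1: flows [0=1,0->2,0->3,1->2] -> levels [8 9 11 1]
Step 2: flows [1->0,2->0,0->3,2->1] -> levels [9 9 9 2]
Step 3: flows [0=1,0=2,0->3,1=2] -> levels [8 9 9 3]
Step 4: flows [1->0,2->0,0->3,1=2] -> levels [9 8 8 4]
Step 5: flows [0->1,0->2,0->3,1=2] -> levels [6 9 9 5]
Step 6: flows [1->0,2->0,0->3,1=2] -> levels [7 8 8 6]
Step 7: flows [1->0,2->0,0->3,1=2] -> levels [8 7 7 7]
Step 8: flows [0->1,0->2,0->3,1=2] -> levels [5 8 8 8]
Step 9: flows [1->0,2->0,3->0,1=2] -> levels [8 7 7 7]
  -> period-2 cycle (repeats step 7); tank 0 never drops to <=3
Tank 0 never reaches <=3 within 15 steps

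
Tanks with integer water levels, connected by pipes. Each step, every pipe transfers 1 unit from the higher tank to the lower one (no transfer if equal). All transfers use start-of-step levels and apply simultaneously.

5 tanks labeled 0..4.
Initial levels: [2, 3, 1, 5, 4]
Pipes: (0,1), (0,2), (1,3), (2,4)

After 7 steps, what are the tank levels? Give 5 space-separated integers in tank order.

Step 1: flows [1->0,0->2,3->1,4->2] -> levels [2 3 3 4 3]
Step 2: flows [1->0,2->0,3->1,2=4] -> levels [4 3 2 3 3]
Step 3: flows [0->1,0->2,1=3,4->2] -> levels [2 4 4 3 2]
Step 4: flows [1->0,2->0,1->3,2->4] -> levels [4 2 2 4 3]
Step 5: flows [0->1,0->2,3->1,4->2] -> levels [2 4 4 3 2]
  -> period-2 cycle: step 5 state = step 3 state
  -> state at step 7: (7-3) mod 2 = 0, same as step 3 -> [2 4 4 3 2]

Answer: 2 4 4 3 2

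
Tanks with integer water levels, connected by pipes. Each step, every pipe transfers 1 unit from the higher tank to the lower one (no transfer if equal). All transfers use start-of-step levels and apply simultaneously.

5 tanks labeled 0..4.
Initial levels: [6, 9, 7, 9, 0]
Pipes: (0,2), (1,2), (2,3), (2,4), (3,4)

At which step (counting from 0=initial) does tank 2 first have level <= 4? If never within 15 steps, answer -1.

Step 1: flows [2->0,1->2,3->2,2->4,3->4] -> levels [7 8 7 7 2]
Step 2: flows [0=2,1->2,2=3,2->4,3->4] -> levels [7 7 7 6 4]
Step 3: flows [0=2,1=2,2->3,2->4,3->4] -> levels [7 7 5 6 6]
Step 4: flows [0->2,1->2,3->2,4->2,3=4] -> levels [6 6 9 5 5]
Step 5: flows [2->0,2->1,2->3,2->4,3=4] -> levels [7 7 5 6 6]
  -> period-2 cycle (repeats step 3); tank 2 never drops to <=4
Tank 2 never reaches <=4 within 15 steps

Answer: -1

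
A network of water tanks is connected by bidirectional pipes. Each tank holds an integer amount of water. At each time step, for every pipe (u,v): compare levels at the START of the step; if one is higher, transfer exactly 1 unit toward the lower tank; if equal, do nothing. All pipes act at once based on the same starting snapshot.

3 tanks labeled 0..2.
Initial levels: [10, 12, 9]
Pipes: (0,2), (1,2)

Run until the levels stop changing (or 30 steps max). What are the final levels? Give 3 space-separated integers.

Answer: 11 11 9

Derivation:
Step 1: flows [0->2,1->2] -> levels [9 11 11]
Step 2: flows [2->0,1=2] -> levels [10 11 10]
Step 3: flows [0=2,1->2] -> levels [10 10 11]
Step 4: flows [2->0,2->1] -> levels [11 11 9]
Step 5: flows [0->2,1->2] -> levels [10 10 11]
  -> period-2 cycle: step 5 state = step 3 state; never stabilizes
  -> state at step 30: (30-3) mod 2 = 1, same as step 4 -> [11 11 9]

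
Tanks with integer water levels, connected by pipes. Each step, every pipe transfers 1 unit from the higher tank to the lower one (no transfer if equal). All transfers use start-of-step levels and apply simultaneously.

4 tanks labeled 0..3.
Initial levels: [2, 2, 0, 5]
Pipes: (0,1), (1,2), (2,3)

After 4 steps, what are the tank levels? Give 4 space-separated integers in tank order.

Step 1: flows [0=1,1->2,3->2] -> levels [2 1 2 4]
Step 2: flows [0->1,2->1,3->2] -> levels [1 3 2 3]
Step 3: flows [1->0,1->2,3->2] -> levels [2 1 4 2]
Step 4: flows [0->1,2->1,2->3] -> levels [1 3 2 3]

Answer: 1 3 2 3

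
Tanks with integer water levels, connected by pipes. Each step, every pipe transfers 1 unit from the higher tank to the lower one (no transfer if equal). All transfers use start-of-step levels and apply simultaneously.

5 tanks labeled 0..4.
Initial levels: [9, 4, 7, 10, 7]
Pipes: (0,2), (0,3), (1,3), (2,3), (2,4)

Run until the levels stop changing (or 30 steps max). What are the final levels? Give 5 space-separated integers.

Step 1: flows [0->2,3->0,3->1,3->2,2=4] -> levels [9 5 9 7 7]
Step 2: flows [0=2,0->3,3->1,2->3,2->4] -> levels [8 6 7 8 8]
Step 3: flows [0->2,0=3,3->1,3->2,4->2] -> levels [7 7 10 6 7]
Step 4: flows [2->0,0->3,1->3,2->3,2->4] -> levels [7 6 7 9 8]
Step 5: flows [0=2,3->0,3->1,3->2,4->2] -> levels [8 7 9 6 7]
Step 6: flows [2->0,0->3,1->3,2->3,2->4] -> levels [8 6 6 9 8]
Step 7: flows [0->2,3->0,3->1,3->2,4->2] -> levels [8 7 9 6 7]
  -> period-2 cycle: step 7 state = step 5 state; never stabilizes
  -> state at step 30: (30-5) mod 2 = 1, same as step 6 -> [8 6 6 9 8]

Answer: 8 6 6 9 8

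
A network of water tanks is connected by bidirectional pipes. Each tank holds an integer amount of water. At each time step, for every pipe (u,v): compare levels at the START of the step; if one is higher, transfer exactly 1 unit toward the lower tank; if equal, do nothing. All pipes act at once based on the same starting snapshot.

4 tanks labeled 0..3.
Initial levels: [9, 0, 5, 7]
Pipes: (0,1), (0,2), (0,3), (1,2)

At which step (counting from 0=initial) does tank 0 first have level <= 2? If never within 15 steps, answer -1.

Answer: -1

Derivation:
Step 1: flows [0->1,0->2,0->3,2->1] -> levels [6 2 5 8]
Step 2: flows [0->1,0->2,3->0,2->1] -> levels [5 4 5 7]
Step 3: flows [0->1,0=2,3->0,2->1] -> levels [5 6 4 6]
Step 4: flows [1->0,0->2,3->0,1->2] -> levels [6 4 6 5]
Step 5: flows [0->1,0=2,0->3,2->1] -> levels [4 6 5 6]
Step 6: flows [1->0,2->0,3->0,1->2] -> levels [7 4 5 5]
Step 7: flows [0->1,0->2,0->3,2->1] -> levels [4 6 5 6]
  -> period-2 cycle (repeats step 5); tank 0 never drops to <=2
Tank 0 never reaches <=2 within 15 steps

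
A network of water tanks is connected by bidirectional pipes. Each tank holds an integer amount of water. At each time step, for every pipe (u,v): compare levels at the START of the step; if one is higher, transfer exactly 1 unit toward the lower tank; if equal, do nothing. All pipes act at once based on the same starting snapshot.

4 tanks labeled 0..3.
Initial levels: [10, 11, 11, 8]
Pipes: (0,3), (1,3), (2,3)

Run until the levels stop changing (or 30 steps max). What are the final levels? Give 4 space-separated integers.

Step 1: flows [0->3,1->3,2->3] -> levels [9 10 10 11]
Step 2: flows [3->0,3->1,3->2] -> levels [10 11 11 8]
  -> period-2 cycle: step 2 state = step 0 state; never stabilizes
  -> state at step 30: (30-0) mod 2 = 0, same as step 0 -> [10 11 11 8]

Answer: 10 11 11 8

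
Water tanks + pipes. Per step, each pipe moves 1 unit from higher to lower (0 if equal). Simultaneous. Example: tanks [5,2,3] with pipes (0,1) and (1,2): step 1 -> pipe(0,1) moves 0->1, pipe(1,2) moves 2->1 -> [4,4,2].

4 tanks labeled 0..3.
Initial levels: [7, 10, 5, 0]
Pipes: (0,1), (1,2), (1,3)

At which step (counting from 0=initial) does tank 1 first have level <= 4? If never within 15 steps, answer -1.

Step 1: flows [1->0,1->2,1->3] -> levels [8 7 6 1]
Step 2: flows [0->1,1->2,1->3] -> levels [7 6 7 2]
Step 3: flows [0->1,2->1,1->3] -> levels [6 7 6 3]
Step 4: flows [1->0,1->2,1->3] -> levels [7 4 7 4]
Tank 1 first reaches <=4 at step 4

Answer: 4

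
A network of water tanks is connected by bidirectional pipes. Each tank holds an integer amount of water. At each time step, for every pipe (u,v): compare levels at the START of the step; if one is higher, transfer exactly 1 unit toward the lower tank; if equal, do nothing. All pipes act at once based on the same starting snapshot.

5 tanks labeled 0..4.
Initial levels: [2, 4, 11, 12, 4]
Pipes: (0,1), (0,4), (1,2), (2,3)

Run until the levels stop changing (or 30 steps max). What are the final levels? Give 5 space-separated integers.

Answer: 5 8 6 8 6

Derivation:
Step 1: flows [1->0,4->0,2->1,3->2] -> levels [4 4 11 11 3]
Step 2: flows [0=1,0->4,2->1,2=3] -> levels [3 5 10 11 4]
Step 3: flows [1->0,4->0,2->1,3->2] -> levels [5 5 10 10 3]
Step 4: flows [0=1,0->4,2->1,2=3] -> levels [4 6 9 10 4]
Step 5: flows [1->0,0=4,2->1,3->2] -> levels [5 6 9 9 4]
Step 6: flows [1->0,0->4,2->1,2=3] -> levels [5 6 8 9 5]
Step 7: flows [1->0,0=4,2->1,3->2] -> levels [6 6 8 8 5]
Step 8: flows [0=1,0->4,2->1,2=3] -> levels [5 7 7 8 6]
Step 9: flows [1->0,4->0,1=2,3->2] -> levels [7 6 8 7 5]
Step 10: flows [0->1,0->4,2->1,2->3] -> levels [5 8 6 8 6]
Step 11: flows [1->0,4->0,1->2,3->2] -> levels [7 6 8 7 5]
  -> period-2 cycle: step 11 state = step 9 state; never stabilizes
  -> state at step 30: (30-9) mod 2 = 1, same as step 10 -> [5 8 6 8 6]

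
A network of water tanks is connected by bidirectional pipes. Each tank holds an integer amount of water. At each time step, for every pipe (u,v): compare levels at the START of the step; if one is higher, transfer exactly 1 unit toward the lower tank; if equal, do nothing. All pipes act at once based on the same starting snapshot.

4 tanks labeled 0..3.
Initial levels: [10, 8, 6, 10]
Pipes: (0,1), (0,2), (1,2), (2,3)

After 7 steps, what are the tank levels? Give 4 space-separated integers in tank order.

Step 1: flows [0->1,0->2,1->2,3->2] -> levels [8 8 9 9]
Step 2: flows [0=1,2->0,2->1,2=3] -> levels [9 9 7 9]
Step 3: flows [0=1,0->2,1->2,3->2] -> levels [8 8 10 8]
Step 4: flows [0=1,2->0,2->1,2->3] -> levels [9 9 7 9]
  -> period-2 cycle: step 4 state = step 2 state
  -> state at step 7: (7-2) mod 2 = 1, same as step 3 -> [8 8 10 8]

Answer: 8 8 10 8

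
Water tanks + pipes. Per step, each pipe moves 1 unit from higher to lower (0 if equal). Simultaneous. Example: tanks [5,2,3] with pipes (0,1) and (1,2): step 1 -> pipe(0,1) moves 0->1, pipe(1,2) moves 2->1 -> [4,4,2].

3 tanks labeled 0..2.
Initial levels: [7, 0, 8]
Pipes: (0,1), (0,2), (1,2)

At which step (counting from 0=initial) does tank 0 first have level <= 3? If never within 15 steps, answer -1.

Step 1: flows [0->1,2->0,2->1] -> levels [7 2 6]
Step 2: flows [0->1,0->2,2->1] -> levels [5 4 6]
Step 3: flows [0->1,2->0,2->1] -> levels [5 6 4]
Step 4: flows [1->0,0->2,1->2] -> levels [5 4 6]
  -> period-2 cycle (repeats step 2); tank 0 never drops to <=3
Tank 0 never reaches <=3 within 15 steps

Answer: -1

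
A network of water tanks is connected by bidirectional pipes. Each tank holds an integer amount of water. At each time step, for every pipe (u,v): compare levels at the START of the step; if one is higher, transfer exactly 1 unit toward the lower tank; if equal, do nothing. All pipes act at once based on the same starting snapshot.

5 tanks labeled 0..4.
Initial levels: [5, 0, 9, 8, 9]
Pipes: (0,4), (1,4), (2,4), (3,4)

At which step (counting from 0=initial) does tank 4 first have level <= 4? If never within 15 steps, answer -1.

Answer: 6

Derivation:
Step 1: flows [4->0,4->1,2=4,4->3] -> levels [6 1 9 9 6]
Step 2: flows [0=4,4->1,2->4,3->4] -> levels [6 2 8 8 7]
Step 3: flows [4->0,4->1,2->4,3->4] -> levels [7 3 7 7 7]
Step 4: flows [0=4,4->1,2=4,3=4] -> levels [7 4 7 7 6]
Step 5: flows [0->4,4->1,2->4,3->4] -> levels [6 5 6 6 8]
Step 6: flows [4->0,4->1,4->2,4->3] -> levels [7 6 7 7 4]
Tank 4 first reaches <=4 at step 6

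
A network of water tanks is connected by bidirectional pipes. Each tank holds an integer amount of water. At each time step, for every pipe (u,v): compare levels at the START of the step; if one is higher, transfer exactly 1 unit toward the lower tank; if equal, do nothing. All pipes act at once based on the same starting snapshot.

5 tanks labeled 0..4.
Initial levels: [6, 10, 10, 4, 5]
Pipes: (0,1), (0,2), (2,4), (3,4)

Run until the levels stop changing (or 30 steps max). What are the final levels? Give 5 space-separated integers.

Answer: 9 7 6 6 7

Derivation:
Step 1: flows [1->0,2->0,2->4,4->3] -> levels [8 9 8 5 5]
Step 2: flows [1->0,0=2,2->4,3=4] -> levels [9 8 7 5 6]
Step 3: flows [0->1,0->2,2->4,4->3] -> levels [7 9 7 6 6]
Step 4: flows [1->0,0=2,2->4,3=4] -> levels [8 8 6 6 7]
Step 5: flows [0=1,0->2,4->2,4->3] -> levels [7 8 8 7 5]
Step 6: flows [1->0,2->0,2->4,3->4] -> levels [9 7 6 6 7]
Step 7: flows [0->1,0->2,4->2,4->3] -> levels [7 8 8 7 5]
  -> period-2 cycle: step 7 state = step 5 state; never stabilizes
  -> state at step 30: (30-5) mod 2 = 1, same as step 6 -> [9 7 6 6 7]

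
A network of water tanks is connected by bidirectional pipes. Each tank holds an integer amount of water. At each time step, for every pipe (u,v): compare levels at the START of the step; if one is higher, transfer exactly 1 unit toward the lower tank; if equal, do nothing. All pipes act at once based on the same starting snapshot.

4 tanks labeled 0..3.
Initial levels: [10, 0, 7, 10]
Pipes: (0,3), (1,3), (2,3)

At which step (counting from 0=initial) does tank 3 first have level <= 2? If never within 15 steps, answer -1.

Answer: -1

Derivation:
Step 1: flows [0=3,3->1,3->2] -> levels [10 1 8 8]
Step 2: flows [0->3,3->1,2=3] -> levels [9 2 8 8]
Step 3: flows [0->3,3->1,2=3] -> levels [8 3 8 8]
Step 4: flows [0=3,3->1,2=3] -> levels [8 4 8 7]
Step 5: flows [0->3,3->1,2->3] -> levels [7 5 7 8]
Step 6: flows [3->0,3->1,3->2] -> levels [8 6 8 5]
Step 7: flows [0->3,1->3,2->3] -> levels [7 5 7 8]
  -> period-2 cycle (repeats step 5); tank 3 never drops to <=2
Tank 3 never reaches <=2 within 15 steps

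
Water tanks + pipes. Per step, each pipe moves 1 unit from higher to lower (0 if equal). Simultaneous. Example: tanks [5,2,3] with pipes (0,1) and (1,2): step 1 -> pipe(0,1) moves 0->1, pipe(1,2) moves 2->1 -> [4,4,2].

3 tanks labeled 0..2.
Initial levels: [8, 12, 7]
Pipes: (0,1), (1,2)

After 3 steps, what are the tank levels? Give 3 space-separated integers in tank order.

Step 1: flows [1->0,1->2] -> levels [9 10 8]
Step 2: flows [1->0,1->2] -> levels [10 8 9]
Step 3: flows [0->1,2->1] -> levels [9 10 8]

Answer: 9 10 8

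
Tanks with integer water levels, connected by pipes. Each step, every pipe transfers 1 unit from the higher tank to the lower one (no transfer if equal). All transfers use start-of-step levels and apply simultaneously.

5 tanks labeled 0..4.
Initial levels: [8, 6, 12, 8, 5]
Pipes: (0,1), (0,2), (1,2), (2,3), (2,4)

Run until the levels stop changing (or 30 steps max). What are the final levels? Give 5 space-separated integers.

Answer: 7 7 11 7 7

Derivation:
Step 1: flows [0->1,2->0,2->1,2->3,2->4] -> levels [8 8 8 9 6]
Step 2: flows [0=1,0=2,1=2,3->2,2->4] -> levels [8 8 8 8 7]
Step 3: flows [0=1,0=2,1=2,2=3,2->4] -> levels [8 8 7 8 8]
Step 4: flows [0=1,0->2,1->2,3->2,4->2] -> levels [7 7 11 7 7]
Step 5: flows [0=1,2->0,2->1,2->3,2->4] -> levels [8 8 7 8 8]
  -> period-2 cycle: step 5 state = step 3 state; never stabilizes
  -> state at step 30: (30-3) mod 2 = 1, same as step 4 -> [7 7 11 7 7]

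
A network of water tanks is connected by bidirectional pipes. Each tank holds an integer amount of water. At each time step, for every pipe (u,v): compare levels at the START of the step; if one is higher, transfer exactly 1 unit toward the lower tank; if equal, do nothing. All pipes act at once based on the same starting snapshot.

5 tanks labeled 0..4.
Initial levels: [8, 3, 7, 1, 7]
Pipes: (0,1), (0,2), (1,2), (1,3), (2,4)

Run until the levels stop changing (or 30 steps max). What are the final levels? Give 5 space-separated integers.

Answer: 6 4 5 5 6

Derivation:
Step 1: flows [0->1,0->2,2->1,1->3,2=4] -> levels [6 4 7 2 7]
Step 2: flows [0->1,2->0,2->1,1->3,2=4] -> levels [6 5 5 3 7]
Step 3: flows [0->1,0->2,1=2,1->3,4->2] -> levels [4 5 7 4 6]
Step 4: flows [1->0,2->0,2->1,1->3,2->4] -> levels [6 4 4 5 7]
Step 5: flows [0->1,0->2,1=2,3->1,4->2] -> levels [4 6 6 4 6]
Step 6: flows [1->0,2->0,1=2,1->3,2=4] -> levels [6 4 5 5 6]
Step 7: flows [0->1,0->2,2->1,3->1,4->2] -> levels [4 7 6 4 5]
Step 8: flows [1->0,2->0,1->2,1->3,2->4] -> levels [6 4 5 5 6]
  -> period-2 cycle: step 8 state = step 6 state; never stabilizes
  -> state at step 30: (30-6) mod 2 = 0, same as step 6 -> [6 4 5 5 6]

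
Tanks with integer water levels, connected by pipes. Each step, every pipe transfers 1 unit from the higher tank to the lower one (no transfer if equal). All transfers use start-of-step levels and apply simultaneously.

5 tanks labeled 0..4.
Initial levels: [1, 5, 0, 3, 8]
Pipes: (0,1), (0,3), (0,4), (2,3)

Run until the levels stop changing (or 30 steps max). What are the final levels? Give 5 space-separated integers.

Step 1: flows [1->0,3->0,4->0,3->2] -> levels [4 4 1 1 7]
Step 2: flows [0=1,0->3,4->0,2=3] -> levels [4 4 1 2 6]
Step 3: flows [0=1,0->3,4->0,3->2] -> levels [4 4 2 2 5]
Step 4: flows [0=1,0->3,4->0,2=3] -> levels [4 4 2 3 4]
Step 5: flows [0=1,0->3,0=4,3->2] -> levels [3 4 3 3 4]
Step 6: flows [1->0,0=3,4->0,2=3] -> levels [5 3 3 3 3]
Step 7: flows [0->1,0->3,0->4,2=3] -> levels [2 4 3 4 4]
Step 8: flows [1->0,3->0,4->0,3->2] -> levels [5 3 4 2 3]
Step 9: flows [0->1,0->3,0->4,2->3] -> levels [2 4 3 4 4]
  -> period-2 cycle: step 9 state = step 7 state; never stabilizes
  -> state at step 30: (30-7) mod 2 = 1, same as step 8 -> [5 3 4 2 3]

Answer: 5 3 4 2 3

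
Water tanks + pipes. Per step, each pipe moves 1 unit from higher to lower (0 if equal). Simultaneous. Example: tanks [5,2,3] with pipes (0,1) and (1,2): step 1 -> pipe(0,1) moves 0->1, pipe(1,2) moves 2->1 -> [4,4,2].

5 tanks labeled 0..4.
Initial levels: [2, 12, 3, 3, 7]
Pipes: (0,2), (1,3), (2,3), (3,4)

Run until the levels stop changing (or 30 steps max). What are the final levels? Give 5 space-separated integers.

Answer: 5 6 4 7 5

Derivation:
Step 1: flows [2->0,1->3,2=3,4->3] -> levels [3 11 2 5 6]
Step 2: flows [0->2,1->3,3->2,4->3] -> levels [2 10 4 6 5]
Step 3: flows [2->0,1->3,3->2,3->4] -> levels [3 9 4 5 6]
Step 4: flows [2->0,1->3,3->2,4->3] -> levels [4 8 4 6 5]
Step 5: flows [0=2,1->3,3->2,3->4] -> levels [4 7 5 5 6]
Step 6: flows [2->0,1->3,2=3,4->3] -> levels [5 6 4 7 5]
Step 7: flows [0->2,3->1,3->2,3->4] -> levels [4 7 6 4 6]
Step 8: flows [2->0,1->3,2->3,4->3] -> levels [5 6 4 7 5]
  -> period-2 cycle: step 8 state = step 6 state; never stabilizes
  -> state at step 30: (30-6) mod 2 = 0, same as step 6 -> [5 6 4 7 5]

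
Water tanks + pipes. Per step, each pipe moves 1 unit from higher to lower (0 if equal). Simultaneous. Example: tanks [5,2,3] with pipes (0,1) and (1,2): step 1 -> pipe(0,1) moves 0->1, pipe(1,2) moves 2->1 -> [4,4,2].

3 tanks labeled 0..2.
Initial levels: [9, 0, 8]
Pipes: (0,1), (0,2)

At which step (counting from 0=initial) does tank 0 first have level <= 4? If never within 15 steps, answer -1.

Step 1: flows [0->1,0->2] -> levels [7 1 9]
Step 2: flows [0->1,2->0] -> levels [7 2 8]
Step 3: flows [0->1,2->0] -> levels [7 3 7]
Step 4: flows [0->1,0=2] -> levels [6 4 7]
Step 5: flows [0->1,2->0] -> levels [6 5 6]
Step 6: flows [0->1,0=2] -> levels [5 6 6]
Step 7: flows [1->0,2->0] -> levels [7 5 5]
Step 8: flows [0->1,0->2] -> levels [5 6 6]
  -> period-2 cycle (repeats step 6); tank 0 never drops to <=4
Tank 0 never reaches <=4 within 15 steps

Answer: -1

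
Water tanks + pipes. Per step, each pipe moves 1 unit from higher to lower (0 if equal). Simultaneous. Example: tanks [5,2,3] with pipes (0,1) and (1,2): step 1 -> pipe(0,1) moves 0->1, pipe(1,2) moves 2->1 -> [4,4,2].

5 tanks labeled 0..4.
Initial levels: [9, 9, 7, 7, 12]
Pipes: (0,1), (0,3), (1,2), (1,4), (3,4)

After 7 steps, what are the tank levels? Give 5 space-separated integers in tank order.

Step 1: flows [0=1,0->3,1->2,4->1,4->3] -> levels [8 9 8 9 10]
Step 2: flows [1->0,3->0,1->2,4->1,4->3] -> levels [10 8 9 9 8]
Step 3: flows [0->1,0->3,2->1,1=4,3->4] -> levels [8 10 8 9 9]
Step 4: flows [1->0,3->0,1->2,1->4,3=4] -> levels [10 7 9 8 10]
Step 5: flows [0->1,0->3,2->1,4->1,4->3] -> levels [8 10 8 10 8]
Step 6: flows [1->0,3->0,1->2,1->4,3->4] -> levels [10 7 9 8 10]
  -> period-2 cycle: step 6 state = step 4 state
  -> state at step 7: (7-4) mod 2 = 1, same as step 5 -> [8 10 8 10 8]

Answer: 8 10 8 10 8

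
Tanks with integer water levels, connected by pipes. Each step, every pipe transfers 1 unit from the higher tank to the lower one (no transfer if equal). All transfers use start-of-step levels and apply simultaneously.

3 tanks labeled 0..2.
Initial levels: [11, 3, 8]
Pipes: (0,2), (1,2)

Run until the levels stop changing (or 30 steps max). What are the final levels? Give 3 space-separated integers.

Answer: 8 8 6

Derivation:
Step 1: flows [0->2,2->1] -> levels [10 4 8]
Step 2: flows [0->2,2->1] -> levels [9 5 8]
Step 3: flows [0->2,2->1] -> levels [8 6 8]
Step 4: flows [0=2,2->1] -> levels [8 7 7]
Step 5: flows [0->2,1=2] -> levels [7 7 8]
Step 6: flows [2->0,2->1] -> levels [8 8 6]
Step 7: flows [0->2,1->2] -> levels [7 7 8]
  -> period-2 cycle: step 7 state = step 5 state; never stabilizes
  -> state at step 30: (30-5) mod 2 = 1, same as step 6 -> [8 8 6]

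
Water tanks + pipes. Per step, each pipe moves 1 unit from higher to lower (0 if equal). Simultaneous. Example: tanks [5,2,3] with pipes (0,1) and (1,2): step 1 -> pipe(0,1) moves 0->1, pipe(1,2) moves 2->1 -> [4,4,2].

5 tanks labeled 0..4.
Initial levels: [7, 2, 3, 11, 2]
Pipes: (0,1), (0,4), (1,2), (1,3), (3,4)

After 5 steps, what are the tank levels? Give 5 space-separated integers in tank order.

Answer: 6 3 5 6 5

Derivation:
Step 1: flows [0->1,0->4,2->1,3->1,3->4] -> levels [5 5 2 9 4]
Step 2: flows [0=1,0->4,1->2,3->1,3->4] -> levels [4 5 3 7 6]
Step 3: flows [1->0,4->0,1->2,3->1,3->4] -> levels [6 4 4 5 6]
Step 4: flows [0->1,0=4,1=2,3->1,4->3] -> levels [5 6 4 5 5]
Step 5: flows [1->0,0=4,1->2,1->3,3=4] -> levels [6 3 5 6 5]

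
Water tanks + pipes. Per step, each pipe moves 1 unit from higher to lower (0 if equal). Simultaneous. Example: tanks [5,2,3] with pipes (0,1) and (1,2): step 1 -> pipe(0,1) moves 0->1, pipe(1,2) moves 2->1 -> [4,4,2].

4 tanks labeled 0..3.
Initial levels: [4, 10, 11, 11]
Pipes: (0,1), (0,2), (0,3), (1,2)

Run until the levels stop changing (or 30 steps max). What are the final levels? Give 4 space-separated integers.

Step 1: flows [1->0,2->0,3->0,2->1] -> levels [7 10 9 10]
Step 2: flows [1->0,2->0,3->0,1->2] -> levels [10 8 9 9]
Step 3: flows [0->1,0->2,0->3,2->1] -> levels [7 10 9 10]
  -> period-2 cycle: step 3 state = step 1 state; never stabilizes
  -> state at step 30: (30-1) mod 2 = 1, same as step 2 -> [10 8 9 9]

Answer: 10 8 9 9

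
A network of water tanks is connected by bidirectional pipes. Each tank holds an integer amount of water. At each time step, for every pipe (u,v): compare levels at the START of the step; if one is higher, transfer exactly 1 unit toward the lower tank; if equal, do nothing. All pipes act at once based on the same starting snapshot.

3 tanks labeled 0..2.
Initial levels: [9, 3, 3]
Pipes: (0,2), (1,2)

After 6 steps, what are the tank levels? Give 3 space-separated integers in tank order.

Answer: 5 5 5

Derivation:
Step 1: flows [0->2,1=2] -> levels [8 3 4]
Step 2: flows [0->2,2->1] -> levels [7 4 4]
Step 3: flows [0->2,1=2] -> levels [6 4 5]
Step 4: flows [0->2,2->1] -> levels [5 5 5]
Step 5: flows [0=2,1=2] -> levels [5 5 5]
  -> stable; steps 6..6 unchanged -> [5 5 5]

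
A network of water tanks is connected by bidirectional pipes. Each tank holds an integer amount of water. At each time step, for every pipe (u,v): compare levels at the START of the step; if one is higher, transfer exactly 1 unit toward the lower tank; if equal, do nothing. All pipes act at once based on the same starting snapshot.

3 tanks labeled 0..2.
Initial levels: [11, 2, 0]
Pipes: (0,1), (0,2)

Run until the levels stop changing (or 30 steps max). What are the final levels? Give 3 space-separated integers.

Answer: 3 5 5

Derivation:
Step 1: flows [0->1,0->2] -> levels [9 3 1]
Step 2: flows [0->1,0->2] -> levels [7 4 2]
Step 3: flows [0->1,0->2] -> levels [5 5 3]
Step 4: flows [0=1,0->2] -> levels [4 5 4]
Step 5: flows [1->0,0=2] -> levels [5 4 4]
Step 6: flows [0->1,0->2] -> levels [3 5 5]
Step 7: flows [1->0,2->0] -> levels [5 4 4]
  -> period-2 cycle: step 7 state = step 5 state; never stabilizes
  -> state at step 30: (30-5) mod 2 = 1, same as step 6 -> [3 5 5]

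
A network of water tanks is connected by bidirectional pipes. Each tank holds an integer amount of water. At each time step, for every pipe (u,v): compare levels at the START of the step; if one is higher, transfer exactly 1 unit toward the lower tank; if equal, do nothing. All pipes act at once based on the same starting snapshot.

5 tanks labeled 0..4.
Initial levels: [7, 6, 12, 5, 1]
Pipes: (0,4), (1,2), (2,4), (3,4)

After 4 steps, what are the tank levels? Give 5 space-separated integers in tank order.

Answer: 5 7 7 5 7

Derivation:
Step 1: flows [0->4,2->1,2->4,3->4] -> levels [6 7 10 4 4]
Step 2: flows [0->4,2->1,2->4,3=4] -> levels [5 8 8 4 6]
Step 3: flows [4->0,1=2,2->4,4->3] -> levels [6 8 7 5 5]
Step 4: flows [0->4,1->2,2->4,3=4] -> levels [5 7 7 5 7]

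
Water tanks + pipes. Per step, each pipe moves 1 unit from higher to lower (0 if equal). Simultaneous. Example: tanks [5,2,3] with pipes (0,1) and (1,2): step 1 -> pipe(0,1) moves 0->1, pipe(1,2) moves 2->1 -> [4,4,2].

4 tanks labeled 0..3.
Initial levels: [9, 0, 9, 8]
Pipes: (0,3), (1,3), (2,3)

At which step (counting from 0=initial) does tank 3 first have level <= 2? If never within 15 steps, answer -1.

Step 1: flows [0->3,3->1,2->3] -> levels [8 1 8 9]
Step 2: flows [3->0,3->1,3->2] -> levels [9 2 9 6]
Step 3: flows [0->3,3->1,2->3] -> levels [8 3 8 7]
Step 4: flows [0->3,3->1,2->3] -> levels [7 4 7 8]
Step 5: flows [3->0,3->1,3->2] -> levels [8 5 8 5]
Step 6: flows [0->3,1=3,2->3] -> levels [7 5 7 7]
Step 7: flows [0=3,3->1,2=3] -> levels [7 6 7 6]
Step 8: flows [0->3,1=3,2->3] -> levels [6 6 6 8]
Step 9: flows [3->0,3->1,3->2] -> levels [7 7 7 5]
Step 10: flows [0->3,1->3,2->3] -> levels [6 6 6 8]
  -> period-2 cycle (repeats step 8); tank 3 never drops to <=2
Tank 3 never reaches <=2 within 15 steps

Answer: -1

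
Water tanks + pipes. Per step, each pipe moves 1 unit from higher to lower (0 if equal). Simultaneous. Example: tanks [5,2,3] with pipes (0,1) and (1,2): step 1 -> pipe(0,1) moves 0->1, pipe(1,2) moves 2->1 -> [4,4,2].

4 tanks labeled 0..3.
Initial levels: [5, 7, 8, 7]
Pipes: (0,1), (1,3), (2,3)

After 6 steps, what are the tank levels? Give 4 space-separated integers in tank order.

Step 1: flows [1->0,1=3,2->3] -> levels [6 6 7 8]
Step 2: flows [0=1,3->1,3->2] -> levels [6 7 8 6]
Step 3: flows [1->0,1->3,2->3] -> levels [7 5 7 8]
Step 4: flows [0->1,3->1,3->2] -> levels [6 7 8 6]
  -> period-2 cycle: step 4 state = step 2 state
  -> state at step 6: (6-2) mod 2 = 0, same as step 2 -> [6 7 8 6]

Answer: 6 7 8 6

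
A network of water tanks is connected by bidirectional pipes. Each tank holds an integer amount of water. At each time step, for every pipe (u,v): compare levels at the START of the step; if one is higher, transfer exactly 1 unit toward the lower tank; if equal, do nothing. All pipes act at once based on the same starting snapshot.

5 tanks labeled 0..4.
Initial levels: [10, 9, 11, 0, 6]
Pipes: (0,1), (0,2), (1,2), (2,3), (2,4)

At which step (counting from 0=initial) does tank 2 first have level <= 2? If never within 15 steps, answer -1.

Step 1: flows [0->1,2->0,2->1,2->3,2->4] -> levels [10 11 7 1 7]
Step 2: flows [1->0,0->2,1->2,2->3,2=4] -> levels [10 9 8 2 7]
Step 3: flows [0->1,0->2,1->2,2->3,2->4] -> levels [8 9 8 3 8]
Step 4: flows [1->0,0=2,1->2,2->3,2=4] -> levels [9 7 8 4 8]
Step 5: flows [0->1,0->2,2->1,2->3,2=4] -> levels [7 9 7 5 8]
Step 6: flows [1->0,0=2,1->2,2->3,4->2] -> levels [8 7 8 6 7]
Step 7: flows [0->1,0=2,2->1,2->3,2->4] -> levels [7 9 5 7 8]
Step 8: flows [1->0,0->2,1->2,3->2,4->2] -> levels [7 7 9 6 7]
Step 9: flows [0=1,2->0,2->1,2->3,2->4] -> levels [8 8 5 7 8]
Step 10: flows [0=1,0->2,1->2,3->2,4->2] -> levels [7 7 9 6 7]
  -> period-2 cycle (repeats step 8); tank 2 never drops to <=2
Tank 2 never reaches <=2 within 15 steps

Answer: -1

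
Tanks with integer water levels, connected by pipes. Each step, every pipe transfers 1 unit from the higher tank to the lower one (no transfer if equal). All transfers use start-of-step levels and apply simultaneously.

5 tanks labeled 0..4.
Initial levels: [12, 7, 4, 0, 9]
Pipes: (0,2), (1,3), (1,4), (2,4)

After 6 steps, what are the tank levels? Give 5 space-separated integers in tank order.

Answer: 7 6 8 5 6

Derivation:
Step 1: flows [0->2,1->3,4->1,4->2] -> levels [11 7 6 1 7]
Step 2: flows [0->2,1->3,1=4,4->2] -> levels [10 6 8 2 6]
Step 3: flows [0->2,1->3,1=4,2->4] -> levels [9 5 8 3 7]
Step 4: flows [0->2,1->3,4->1,2->4] -> levels [8 5 8 4 7]
Step 5: flows [0=2,1->3,4->1,2->4] -> levels [8 5 7 5 7]
Step 6: flows [0->2,1=3,4->1,2=4] -> levels [7 6 8 5 6]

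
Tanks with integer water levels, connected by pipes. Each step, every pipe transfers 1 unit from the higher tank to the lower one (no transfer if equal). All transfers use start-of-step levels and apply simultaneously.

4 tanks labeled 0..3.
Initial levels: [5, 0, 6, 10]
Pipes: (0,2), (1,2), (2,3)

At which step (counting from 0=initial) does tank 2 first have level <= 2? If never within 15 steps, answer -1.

Answer: -1

Derivation:
Step 1: flows [2->0,2->1,3->2] -> levels [6 1 5 9]
Step 2: flows [0->2,2->1,3->2] -> levels [5 2 6 8]
Step 3: flows [2->0,2->1,3->2] -> levels [6 3 5 7]
Step 4: flows [0->2,2->1,3->2] -> levels [5 4 6 6]
Step 5: flows [2->0,2->1,2=3] -> levels [6 5 4 6]
Step 6: flows [0->2,1->2,3->2] -> levels [5 4 7 5]
Step 7: flows [2->0,2->1,2->3] -> levels [6 5 4 6]
  -> period-2 cycle (repeats step 5); tank 2 never drops to <=2
Tank 2 never reaches <=2 within 15 steps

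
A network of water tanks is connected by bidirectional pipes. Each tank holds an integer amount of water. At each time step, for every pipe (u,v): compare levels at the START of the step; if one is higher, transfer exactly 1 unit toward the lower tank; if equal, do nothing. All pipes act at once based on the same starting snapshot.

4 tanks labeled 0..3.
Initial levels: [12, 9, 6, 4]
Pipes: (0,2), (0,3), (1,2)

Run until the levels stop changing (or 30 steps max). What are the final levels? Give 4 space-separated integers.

Answer: 6 8 9 8

Derivation:
Step 1: flows [0->2,0->3,1->2] -> levels [10 8 8 5]
Step 2: flows [0->2,0->3,1=2] -> levels [8 8 9 6]
Step 3: flows [2->0,0->3,2->1] -> levels [8 9 7 7]
Step 4: flows [0->2,0->3,1->2] -> levels [6 8 9 8]
Step 5: flows [2->0,3->0,2->1] -> levels [8 9 7 7]
  -> period-2 cycle: step 5 state = step 3 state; never stabilizes
  -> state at step 30: (30-3) mod 2 = 1, same as step 4 -> [6 8 9 8]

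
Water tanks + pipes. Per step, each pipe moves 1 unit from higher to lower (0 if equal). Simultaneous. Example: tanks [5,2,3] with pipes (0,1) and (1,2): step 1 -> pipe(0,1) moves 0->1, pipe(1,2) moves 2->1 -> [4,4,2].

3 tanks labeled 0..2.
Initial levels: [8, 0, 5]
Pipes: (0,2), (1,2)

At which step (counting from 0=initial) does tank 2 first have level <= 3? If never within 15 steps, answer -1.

Step 1: flows [0->2,2->1] -> levels [7 1 5]
Step 2: flows [0->2,2->1] -> levels [6 2 5]
Step 3: flows [0->2,2->1] -> levels [5 3 5]
Step 4: flows [0=2,2->1] -> levels [5 4 4]
Step 5: flows [0->2,1=2] -> levels [4 4 5]
Step 6: flows [2->0,2->1] -> levels [5 5 3]
Tank 2 first reaches <=3 at step 6

Answer: 6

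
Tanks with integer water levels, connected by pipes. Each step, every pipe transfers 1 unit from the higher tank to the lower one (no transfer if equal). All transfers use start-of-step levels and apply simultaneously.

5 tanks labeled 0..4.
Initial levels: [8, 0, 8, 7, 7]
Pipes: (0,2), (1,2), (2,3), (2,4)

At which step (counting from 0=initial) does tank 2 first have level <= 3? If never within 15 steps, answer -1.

Step 1: flows [0=2,2->1,2->3,2->4] -> levels [8 1 5 8 8]
Step 2: flows [0->2,2->1,3->2,4->2] -> levels [7 2 7 7 7]
Step 3: flows [0=2,2->1,2=3,2=4] -> levels [7 3 6 7 7]
Step 4: flows [0->2,2->1,3->2,4->2] -> levels [6 4 8 6 6]
Step 5: flows [2->0,2->1,2->3,2->4] -> levels [7 5 4 7 7]
Step 6: flows [0->2,1->2,3->2,4->2] -> levels [6 4 8 6 6]
  -> period-2 cycle (repeats step 4); tank 2 never drops to <=3
Tank 2 never reaches <=3 within 15 steps

Answer: -1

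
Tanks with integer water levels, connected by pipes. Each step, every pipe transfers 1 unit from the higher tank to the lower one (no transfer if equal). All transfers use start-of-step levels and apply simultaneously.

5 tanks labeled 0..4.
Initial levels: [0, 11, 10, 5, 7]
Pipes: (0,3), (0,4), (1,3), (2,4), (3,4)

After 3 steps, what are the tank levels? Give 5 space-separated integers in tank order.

Answer: 6 8 7 6 6

Derivation:
Step 1: flows [3->0,4->0,1->3,2->4,4->3] -> levels [2 10 9 6 6]
Step 2: flows [3->0,4->0,1->3,2->4,3=4] -> levels [4 9 8 6 6]
Step 3: flows [3->0,4->0,1->3,2->4,3=4] -> levels [6 8 7 6 6]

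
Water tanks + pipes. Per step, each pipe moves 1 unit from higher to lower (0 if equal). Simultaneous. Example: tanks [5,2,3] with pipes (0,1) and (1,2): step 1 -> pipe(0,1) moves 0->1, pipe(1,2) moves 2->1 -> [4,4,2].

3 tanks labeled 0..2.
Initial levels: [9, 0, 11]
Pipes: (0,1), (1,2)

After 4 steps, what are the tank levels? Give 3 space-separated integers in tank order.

Answer: 6 7 7

Derivation:
Step 1: flows [0->1,2->1] -> levels [8 2 10]
Step 2: flows [0->1,2->1] -> levels [7 4 9]
Step 3: flows [0->1,2->1] -> levels [6 6 8]
Step 4: flows [0=1,2->1] -> levels [6 7 7]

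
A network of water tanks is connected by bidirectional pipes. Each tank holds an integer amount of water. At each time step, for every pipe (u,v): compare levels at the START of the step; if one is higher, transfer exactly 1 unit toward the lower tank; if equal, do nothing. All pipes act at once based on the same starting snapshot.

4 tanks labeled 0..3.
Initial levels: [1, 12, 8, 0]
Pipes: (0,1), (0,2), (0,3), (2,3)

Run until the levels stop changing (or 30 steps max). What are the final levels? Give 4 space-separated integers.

Answer: 4 6 6 5

Derivation:
Step 1: flows [1->0,2->0,0->3,2->3] -> levels [2 11 6 2]
Step 2: flows [1->0,2->0,0=3,2->3] -> levels [4 10 4 3]
Step 3: flows [1->0,0=2,0->3,2->3] -> levels [4 9 3 5]
Step 4: flows [1->0,0->2,3->0,3->2] -> levels [5 8 5 3]
Step 5: flows [1->0,0=2,0->3,2->3] -> levels [5 7 4 5]
Step 6: flows [1->0,0->2,0=3,3->2] -> levels [5 6 6 4]
Step 7: flows [1->0,2->0,0->3,2->3] -> levels [6 5 4 6]
Step 8: flows [0->1,0->2,0=3,3->2] -> levels [4 6 6 5]
Step 9: flows [1->0,2->0,3->0,2->3] -> levels [7 5 4 5]
Step 10: flows [0->1,0->2,0->3,3->2] -> levels [4 6 6 5]
  -> period-2 cycle: step 10 state = step 8 state; never stabilizes
  -> state at step 30: (30-8) mod 2 = 0, same as step 8 -> [4 6 6 5]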